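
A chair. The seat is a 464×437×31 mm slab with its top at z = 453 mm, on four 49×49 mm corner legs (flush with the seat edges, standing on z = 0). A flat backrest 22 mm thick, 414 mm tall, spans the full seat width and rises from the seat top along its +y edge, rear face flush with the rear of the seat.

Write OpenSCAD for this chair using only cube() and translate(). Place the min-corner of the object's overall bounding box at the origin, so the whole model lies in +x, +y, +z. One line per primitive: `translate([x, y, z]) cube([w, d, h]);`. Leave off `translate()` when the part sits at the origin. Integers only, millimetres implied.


translate([0, 0, 422]) cube([464, 437, 31]);
cube([49, 49, 422]);
translate([415, 0, 0]) cube([49, 49, 422]);
translate([0, 388, 0]) cube([49, 49, 422]);
translate([415, 388, 0]) cube([49, 49, 422]);
translate([0, 415, 453]) cube([464, 22, 414]);


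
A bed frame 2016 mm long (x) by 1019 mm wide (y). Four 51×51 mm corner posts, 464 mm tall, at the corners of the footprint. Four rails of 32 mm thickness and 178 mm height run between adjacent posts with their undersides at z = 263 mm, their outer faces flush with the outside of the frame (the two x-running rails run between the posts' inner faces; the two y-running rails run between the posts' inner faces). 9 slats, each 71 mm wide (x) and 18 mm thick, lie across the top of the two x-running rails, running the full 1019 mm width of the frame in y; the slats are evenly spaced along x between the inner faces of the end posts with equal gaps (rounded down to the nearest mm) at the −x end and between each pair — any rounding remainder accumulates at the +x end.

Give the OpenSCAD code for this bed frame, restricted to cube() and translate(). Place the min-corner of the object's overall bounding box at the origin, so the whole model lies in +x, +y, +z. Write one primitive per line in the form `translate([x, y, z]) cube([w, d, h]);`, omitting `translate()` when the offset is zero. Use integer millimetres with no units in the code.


cube([51, 51, 464]);
translate([0, 968, 0]) cube([51, 51, 464]);
translate([1965, 0, 0]) cube([51, 51, 464]);
translate([1965, 968, 0]) cube([51, 51, 464]);
translate([51, 0, 263]) cube([1914, 32, 178]);
translate([51, 987, 263]) cube([1914, 32, 178]);
translate([0, 51, 263]) cube([32, 917, 178]);
translate([1984, 51, 263]) cube([32, 917, 178]);
translate([178, 0, 441]) cube([71, 1019, 18]);
translate([376, 0, 441]) cube([71, 1019, 18]);
translate([574, 0, 441]) cube([71, 1019, 18]);
translate([772, 0, 441]) cube([71, 1019, 18]);
translate([970, 0, 441]) cube([71, 1019, 18]);
translate([1168, 0, 441]) cube([71, 1019, 18]);
translate([1366, 0, 441]) cube([71, 1019, 18]);
translate([1564, 0, 441]) cube([71, 1019, 18]);
translate([1762, 0, 441]) cube([71, 1019, 18]);


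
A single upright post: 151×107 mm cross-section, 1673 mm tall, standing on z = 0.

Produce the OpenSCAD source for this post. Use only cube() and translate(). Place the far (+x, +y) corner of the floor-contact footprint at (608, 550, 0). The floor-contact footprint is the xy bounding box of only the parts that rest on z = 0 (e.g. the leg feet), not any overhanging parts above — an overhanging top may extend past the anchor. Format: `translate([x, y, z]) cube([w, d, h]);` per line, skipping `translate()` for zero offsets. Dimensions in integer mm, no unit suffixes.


translate([457, 443, 0]) cube([151, 107, 1673]);


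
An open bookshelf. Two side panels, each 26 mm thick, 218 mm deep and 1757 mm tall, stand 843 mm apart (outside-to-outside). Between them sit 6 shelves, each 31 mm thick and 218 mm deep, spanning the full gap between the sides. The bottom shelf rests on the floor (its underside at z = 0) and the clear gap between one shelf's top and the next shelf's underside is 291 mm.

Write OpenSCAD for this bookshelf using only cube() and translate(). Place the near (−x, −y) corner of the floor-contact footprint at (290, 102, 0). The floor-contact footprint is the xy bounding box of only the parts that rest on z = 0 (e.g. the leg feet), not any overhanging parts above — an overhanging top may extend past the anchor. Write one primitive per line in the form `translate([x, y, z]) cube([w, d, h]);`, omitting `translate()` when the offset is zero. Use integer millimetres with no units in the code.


translate([290, 102, 0]) cube([26, 218, 1757]);
translate([1107, 102, 0]) cube([26, 218, 1757]);
translate([316, 102, 0]) cube([791, 218, 31]);
translate([316, 102, 322]) cube([791, 218, 31]);
translate([316, 102, 644]) cube([791, 218, 31]);
translate([316, 102, 966]) cube([791, 218, 31]);
translate([316, 102, 1288]) cube([791, 218, 31]);
translate([316, 102, 1610]) cube([791, 218, 31]);


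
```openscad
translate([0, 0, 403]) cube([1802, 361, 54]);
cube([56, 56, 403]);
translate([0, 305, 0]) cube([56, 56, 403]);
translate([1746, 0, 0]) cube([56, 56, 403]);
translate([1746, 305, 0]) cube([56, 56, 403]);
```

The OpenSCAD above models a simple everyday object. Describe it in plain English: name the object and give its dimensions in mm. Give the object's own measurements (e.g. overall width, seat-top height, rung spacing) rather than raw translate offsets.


A bench: a 1802×361 mm seat slab, 54 mm thick, top at z = 457 mm, on four 56×56 mm square legs flush with the seat corners and standing on z = 0.


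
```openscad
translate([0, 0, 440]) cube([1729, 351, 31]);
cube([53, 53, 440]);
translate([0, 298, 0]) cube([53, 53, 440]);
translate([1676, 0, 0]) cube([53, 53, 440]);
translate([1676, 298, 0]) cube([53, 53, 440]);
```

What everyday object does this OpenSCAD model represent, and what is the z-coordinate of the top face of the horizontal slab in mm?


A bench. The seat-top height is 471 mm.

A long slab on four corner posts — a bench. The slab sits at z = 440 with thickness 31, so the top is 440 + 31 = 471 mm.


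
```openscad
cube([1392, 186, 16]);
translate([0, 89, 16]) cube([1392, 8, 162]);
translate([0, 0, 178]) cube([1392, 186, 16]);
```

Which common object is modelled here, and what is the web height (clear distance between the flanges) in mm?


An I-beam. The web height is 162 mm.

Two wide flanges with a thin centred web — an I-beam. Overall 194 mm minus two 16 mm flanges gives a web of 194 − 2·16 = 162 mm.


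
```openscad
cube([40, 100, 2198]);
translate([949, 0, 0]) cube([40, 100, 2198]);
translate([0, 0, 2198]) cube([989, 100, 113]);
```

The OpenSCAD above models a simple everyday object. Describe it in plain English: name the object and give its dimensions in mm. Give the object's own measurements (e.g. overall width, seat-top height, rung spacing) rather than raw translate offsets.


A door frame. The clear opening is 909 mm wide and 2198 mm high. Two 40 mm wide jambs, 100 mm deep, stand either side of the opening from the floor to the top of the opening. A 113 mm thick head sits across the top of both jambs, spanning the full outside width of the frame.


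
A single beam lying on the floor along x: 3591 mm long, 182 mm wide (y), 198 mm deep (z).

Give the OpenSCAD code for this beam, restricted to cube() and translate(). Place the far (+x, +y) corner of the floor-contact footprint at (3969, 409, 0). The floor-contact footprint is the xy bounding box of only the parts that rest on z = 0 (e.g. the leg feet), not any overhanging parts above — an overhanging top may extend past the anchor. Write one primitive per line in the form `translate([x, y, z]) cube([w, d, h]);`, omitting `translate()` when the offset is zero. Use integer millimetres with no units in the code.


translate([378, 227, 0]) cube([3591, 182, 198]);


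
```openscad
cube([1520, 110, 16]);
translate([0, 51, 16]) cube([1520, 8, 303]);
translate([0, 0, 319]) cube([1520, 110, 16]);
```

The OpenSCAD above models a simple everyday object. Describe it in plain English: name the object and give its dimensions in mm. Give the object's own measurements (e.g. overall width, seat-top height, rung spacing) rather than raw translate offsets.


An I-beam lying along x, 1520 mm long. Overall section height 335 mm. Two flanges 110 mm wide (y) and 16 mm thick, one on the floor and one at the top; a web 8 mm thick runs between them, centred on the flange width.


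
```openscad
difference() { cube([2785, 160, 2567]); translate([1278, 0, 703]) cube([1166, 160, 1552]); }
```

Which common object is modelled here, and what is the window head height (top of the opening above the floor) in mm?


A wall with a window opening. The window head height is 2255 mm.

A wall with a rectangular opening subtracted — a window. Sill at z = 703, opening 1552 mm tall, so the head is at 703 + 1552 = 2255 mm.


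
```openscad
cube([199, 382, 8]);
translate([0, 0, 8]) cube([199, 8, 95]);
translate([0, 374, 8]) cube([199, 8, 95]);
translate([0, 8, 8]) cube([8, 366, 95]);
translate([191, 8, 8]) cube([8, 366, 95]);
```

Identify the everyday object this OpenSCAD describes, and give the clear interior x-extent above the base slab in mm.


An open box. The internal width is 183 mm.

A 199×382 base slab with four walls standing on it — an open box. The base is 199 mm wide and the walls are 8 mm thick, so the internal width is 199 − 2 × 8 = 183 mm.


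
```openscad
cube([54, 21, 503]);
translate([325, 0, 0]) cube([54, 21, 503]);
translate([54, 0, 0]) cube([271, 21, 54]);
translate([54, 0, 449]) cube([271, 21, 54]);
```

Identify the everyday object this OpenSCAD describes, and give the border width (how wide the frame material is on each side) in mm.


A picture frame. The border width is 54 mm.

Four thin pieces enclosing a rectangular opening — a picture frame. The two full-height stiles are 503 mm tall; the top rail sits at z = 449 and is 54 mm tall, so the border above the opening is 503 − 449 = 54 mm, matching the stile x-width.


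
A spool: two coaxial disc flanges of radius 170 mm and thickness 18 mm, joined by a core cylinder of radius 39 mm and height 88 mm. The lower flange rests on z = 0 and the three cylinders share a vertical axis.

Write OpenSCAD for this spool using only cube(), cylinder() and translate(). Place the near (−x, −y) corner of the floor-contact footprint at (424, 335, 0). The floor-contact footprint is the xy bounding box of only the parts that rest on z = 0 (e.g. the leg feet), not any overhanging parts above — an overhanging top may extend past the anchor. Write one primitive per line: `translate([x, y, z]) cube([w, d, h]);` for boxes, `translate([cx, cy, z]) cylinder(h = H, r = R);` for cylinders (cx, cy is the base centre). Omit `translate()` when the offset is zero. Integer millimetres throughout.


translate([594, 505, 0]) cylinder(h = 18, r = 170);
translate([594, 505, 18]) cylinder(h = 88, r = 39);
translate([594, 505, 106]) cylinder(h = 18, r = 170);


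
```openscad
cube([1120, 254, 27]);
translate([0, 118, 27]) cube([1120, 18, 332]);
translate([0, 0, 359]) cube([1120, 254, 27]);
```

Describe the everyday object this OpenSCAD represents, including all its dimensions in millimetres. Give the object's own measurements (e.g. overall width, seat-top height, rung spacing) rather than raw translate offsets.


An I-beam lying along x, 1120 mm long. Overall section height 386 mm. Two flanges 254 mm wide (y) and 27 mm thick, one on the floor and one at the top; a web 18 mm thick runs between them, centred on the flange width.


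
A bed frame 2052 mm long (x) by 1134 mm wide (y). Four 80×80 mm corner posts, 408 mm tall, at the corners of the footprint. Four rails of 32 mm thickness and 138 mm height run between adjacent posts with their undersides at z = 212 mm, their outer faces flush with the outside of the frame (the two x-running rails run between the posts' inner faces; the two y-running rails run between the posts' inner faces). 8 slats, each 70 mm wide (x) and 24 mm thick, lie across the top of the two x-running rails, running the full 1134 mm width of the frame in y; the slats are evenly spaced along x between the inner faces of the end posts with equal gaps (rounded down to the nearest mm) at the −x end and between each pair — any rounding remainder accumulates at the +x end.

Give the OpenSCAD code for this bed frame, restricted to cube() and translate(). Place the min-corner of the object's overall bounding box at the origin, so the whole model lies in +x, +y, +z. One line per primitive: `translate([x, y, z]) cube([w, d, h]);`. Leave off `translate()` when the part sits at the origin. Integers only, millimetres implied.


cube([80, 80, 408]);
translate([0, 1054, 0]) cube([80, 80, 408]);
translate([1972, 0, 0]) cube([80, 80, 408]);
translate([1972, 1054, 0]) cube([80, 80, 408]);
translate([80, 0, 212]) cube([1892, 32, 138]);
translate([80, 1102, 212]) cube([1892, 32, 138]);
translate([0, 80, 212]) cube([32, 974, 138]);
translate([2020, 80, 212]) cube([32, 974, 138]);
translate([228, 0, 350]) cube([70, 1134, 24]);
translate([446, 0, 350]) cube([70, 1134, 24]);
translate([664, 0, 350]) cube([70, 1134, 24]);
translate([882, 0, 350]) cube([70, 1134, 24]);
translate([1100, 0, 350]) cube([70, 1134, 24]);
translate([1318, 0, 350]) cube([70, 1134, 24]);
translate([1536, 0, 350]) cube([70, 1134, 24]);
translate([1754, 0, 350]) cube([70, 1134, 24]);


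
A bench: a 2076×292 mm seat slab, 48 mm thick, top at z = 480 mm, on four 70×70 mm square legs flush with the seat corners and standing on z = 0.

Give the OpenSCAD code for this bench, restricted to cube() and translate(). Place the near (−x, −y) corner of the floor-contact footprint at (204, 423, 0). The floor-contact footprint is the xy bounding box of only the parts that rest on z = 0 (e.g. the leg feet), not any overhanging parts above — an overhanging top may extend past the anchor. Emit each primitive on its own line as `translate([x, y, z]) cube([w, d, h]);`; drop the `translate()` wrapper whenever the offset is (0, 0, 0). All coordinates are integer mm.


// leg_h = 480 − 48 = 432
translate([204, 423, 432]) cube([2076, 292, 48]);
translate([204, 423, 0]) cube([70, 70, 432]);
translate([204, 645, 0]) cube([70, 70, 432]);
translate([2210, 423, 0]) cube([70, 70, 432]);
translate([2210, 645, 0]) cube([70, 70, 432]);


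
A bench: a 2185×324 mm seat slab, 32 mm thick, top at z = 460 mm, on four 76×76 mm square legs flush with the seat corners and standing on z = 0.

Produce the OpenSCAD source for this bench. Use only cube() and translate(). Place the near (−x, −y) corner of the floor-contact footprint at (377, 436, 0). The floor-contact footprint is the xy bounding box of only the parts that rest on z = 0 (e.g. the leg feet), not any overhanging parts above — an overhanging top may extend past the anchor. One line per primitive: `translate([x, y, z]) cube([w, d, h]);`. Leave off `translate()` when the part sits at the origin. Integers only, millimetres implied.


translate([377, 436, 428]) cube([2185, 324, 32]);
translate([377, 436, 0]) cube([76, 76, 428]);
translate([377, 684, 0]) cube([76, 76, 428]);
translate([2486, 436, 0]) cube([76, 76, 428]);
translate([2486, 684, 0]) cube([76, 76, 428]);


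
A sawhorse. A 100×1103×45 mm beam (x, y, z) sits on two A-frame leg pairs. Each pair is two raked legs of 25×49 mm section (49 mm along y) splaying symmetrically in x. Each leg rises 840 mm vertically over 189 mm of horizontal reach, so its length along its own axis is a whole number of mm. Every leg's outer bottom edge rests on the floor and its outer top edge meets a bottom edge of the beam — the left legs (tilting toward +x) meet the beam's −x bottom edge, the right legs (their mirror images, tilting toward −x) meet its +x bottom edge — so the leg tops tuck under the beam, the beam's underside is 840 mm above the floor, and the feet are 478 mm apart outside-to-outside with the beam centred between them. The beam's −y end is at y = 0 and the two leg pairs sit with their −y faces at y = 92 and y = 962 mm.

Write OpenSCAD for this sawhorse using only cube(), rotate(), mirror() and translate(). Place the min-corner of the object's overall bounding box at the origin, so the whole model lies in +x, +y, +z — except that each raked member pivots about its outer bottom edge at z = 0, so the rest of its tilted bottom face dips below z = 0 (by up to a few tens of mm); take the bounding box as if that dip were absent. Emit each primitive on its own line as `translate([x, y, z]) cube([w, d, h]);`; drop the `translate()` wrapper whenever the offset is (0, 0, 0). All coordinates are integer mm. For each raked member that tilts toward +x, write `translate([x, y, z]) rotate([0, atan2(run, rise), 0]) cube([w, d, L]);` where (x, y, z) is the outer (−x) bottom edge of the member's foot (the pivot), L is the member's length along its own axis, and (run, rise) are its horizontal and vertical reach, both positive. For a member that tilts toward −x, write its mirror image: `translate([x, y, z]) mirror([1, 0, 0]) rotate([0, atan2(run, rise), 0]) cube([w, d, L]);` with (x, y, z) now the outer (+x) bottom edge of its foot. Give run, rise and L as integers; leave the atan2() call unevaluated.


// leg length = √(189² + 840²) = 861
// right-leg outer foot x = 2·189 + 100 = 478
// beam min-corner = (189, 0, 840)
translate([189, 0, 840]) cube([100, 1103, 45]);
translate([0, 92, 0]) rotate([0, atan2(189, 840), 0]) cube([25, 49, 861]);
translate([478, 92, 0]) mirror([1, 0, 0]) rotate([0, atan2(189, 840), 0]) cube([25, 49, 861]);
translate([0, 962, 0]) rotate([0, atan2(189, 840), 0]) cube([25, 49, 861]);
translate([478, 962, 0]) mirror([1, 0, 0]) rotate([0, atan2(189, 840), 0]) cube([25, 49, 861]);


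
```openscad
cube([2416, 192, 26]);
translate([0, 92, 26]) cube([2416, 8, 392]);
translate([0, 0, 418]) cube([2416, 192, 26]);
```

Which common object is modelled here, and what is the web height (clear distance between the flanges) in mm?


An I-beam. The web height is 392 mm.

Two wide flanges with a thin centred web — an I-beam. Overall 444 mm minus two 26 mm flanges gives a web of 444 − 2·26 = 392 mm.


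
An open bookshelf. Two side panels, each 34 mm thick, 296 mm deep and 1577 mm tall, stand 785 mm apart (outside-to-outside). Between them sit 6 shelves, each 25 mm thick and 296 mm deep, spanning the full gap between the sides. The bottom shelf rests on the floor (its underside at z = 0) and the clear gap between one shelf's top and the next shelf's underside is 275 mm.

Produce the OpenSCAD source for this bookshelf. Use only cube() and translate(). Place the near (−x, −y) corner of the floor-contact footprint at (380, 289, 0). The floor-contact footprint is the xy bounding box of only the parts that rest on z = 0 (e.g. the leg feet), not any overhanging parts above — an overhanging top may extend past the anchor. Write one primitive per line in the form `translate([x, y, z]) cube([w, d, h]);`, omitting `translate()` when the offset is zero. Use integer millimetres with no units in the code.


translate([380, 289, 0]) cube([34, 296, 1577]);
translate([1131, 289, 0]) cube([34, 296, 1577]);
translate([414, 289, 0]) cube([717, 296, 25]);
translate([414, 289, 300]) cube([717, 296, 25]);
translate([414, 289, 600]) cube([717, 296, 25]);
translate([414, 289, 900]) cube([717, 296, 25]);
translate([414, 289, 1200]) cube([717, 296, 25]);
translate([414, 289, 1500]) cube([717, 296, 25]);


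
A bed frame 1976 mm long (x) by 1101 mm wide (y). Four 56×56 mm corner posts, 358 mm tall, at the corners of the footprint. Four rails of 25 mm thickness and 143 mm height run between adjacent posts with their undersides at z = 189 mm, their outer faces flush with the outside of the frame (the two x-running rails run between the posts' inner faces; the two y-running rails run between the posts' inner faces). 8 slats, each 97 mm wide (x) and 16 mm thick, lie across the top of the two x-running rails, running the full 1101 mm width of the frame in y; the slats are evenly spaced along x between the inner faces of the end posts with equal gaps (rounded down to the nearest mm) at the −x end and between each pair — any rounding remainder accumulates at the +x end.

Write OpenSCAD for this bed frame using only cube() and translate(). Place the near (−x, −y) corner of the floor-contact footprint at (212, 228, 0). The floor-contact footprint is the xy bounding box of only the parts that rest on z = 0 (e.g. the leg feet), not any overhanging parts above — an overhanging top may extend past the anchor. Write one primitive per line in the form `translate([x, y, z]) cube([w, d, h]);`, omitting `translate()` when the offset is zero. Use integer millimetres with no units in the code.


// slat z = rail_z + rail_h = 189 + 143 = 332
// slat gap = ⌊(1864 − 8·97) / 9⌋ = 120
translate([212, 228, 0]) cube([56, 56, 358]);
translate([212, 1273, 0]) cube([56, 56, 358]);
translate([2132, 228, 0]) cube([56, 56, 358]);
translate([2132, 1273, 0]) cube([56, 56, 358]);
translate([268, 228, 189]) cube([1864, 25, 143]);
translate([268, 1304, 189]) cube([1864, 25, 143]);
translate([212, 284, 189]) cube([25, 989, 143]);
translate([2163, 284, 189]) cube([25, 989, 143]);
translate([388, 228, 332]) cube([97, 1101, 16]);
translate([605, 228, 332]) cube([97, 1101, 16]);
translate([822, 228, 332]) cube([97, 1101, 16]);
translate([1039, 228, 332]) cube([97, 1101, 16]);
translate([1256, 228, 332]) cube([97, 1101, 16]);
translate([1473, 228, 332]) cube([97, 1101, 16]);
translate([1690, 228, 332]) cube([97, 1101, 16]);
translate([1907, 228, 332]) cube([97, 1101, 16]);


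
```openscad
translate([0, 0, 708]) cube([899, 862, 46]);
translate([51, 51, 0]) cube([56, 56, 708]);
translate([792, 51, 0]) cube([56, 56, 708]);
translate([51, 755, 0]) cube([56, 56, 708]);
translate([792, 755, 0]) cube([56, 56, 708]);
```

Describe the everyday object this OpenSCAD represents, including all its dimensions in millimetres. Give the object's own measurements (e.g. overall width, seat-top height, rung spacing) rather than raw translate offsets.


A table: top 899 mm (x) × 862 mm (y), 46 mm thick, upper face at z = 754 mm, on four 56×56 mm square legs, each inset 51 mm from the nearest pair of top edges from z = 0 to the bottom of the top.


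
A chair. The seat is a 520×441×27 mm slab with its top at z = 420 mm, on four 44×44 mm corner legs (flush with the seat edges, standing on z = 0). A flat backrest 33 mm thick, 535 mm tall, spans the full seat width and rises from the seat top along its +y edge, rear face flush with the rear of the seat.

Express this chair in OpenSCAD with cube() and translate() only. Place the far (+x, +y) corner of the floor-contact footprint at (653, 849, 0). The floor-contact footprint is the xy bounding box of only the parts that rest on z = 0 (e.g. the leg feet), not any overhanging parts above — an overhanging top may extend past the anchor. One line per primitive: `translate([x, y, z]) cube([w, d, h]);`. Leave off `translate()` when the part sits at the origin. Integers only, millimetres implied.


translate([133, 408, 393]) cube([520, 441, 27]);
translate([133, 408, 0]) cube([44, 44, 393]);
translate([609, 408, 0]) cube([44, 44, 393]);
translate([133, 805, 0]) cube([44, 44, 393]);
translate([609, 805, 0]) cube([44, 44, 393]);
translate([133, 816, 420]) cube([520, 33, 535]);


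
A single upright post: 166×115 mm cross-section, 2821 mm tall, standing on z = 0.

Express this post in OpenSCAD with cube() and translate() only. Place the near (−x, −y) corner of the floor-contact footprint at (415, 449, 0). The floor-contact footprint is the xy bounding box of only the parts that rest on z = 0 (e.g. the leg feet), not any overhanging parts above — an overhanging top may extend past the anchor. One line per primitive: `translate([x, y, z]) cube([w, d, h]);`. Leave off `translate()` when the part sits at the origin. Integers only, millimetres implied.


translate([415, 449, 0]) cube([166, 115, 2821]);


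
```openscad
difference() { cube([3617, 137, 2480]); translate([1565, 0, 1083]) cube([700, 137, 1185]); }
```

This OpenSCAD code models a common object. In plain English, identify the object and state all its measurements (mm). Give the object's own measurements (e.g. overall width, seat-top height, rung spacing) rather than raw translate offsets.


A wall 3617 mm long (x), 137 mm thick (y), 2480 mm tall, with a rectangular window opening cut through it. The opening is 700 mm wide and 1185 mm tall; its sill is at z = 1083 mm and its near (−x) edge is 1565 mm from the wall's −x end. The opening passes through the full wall thickness.


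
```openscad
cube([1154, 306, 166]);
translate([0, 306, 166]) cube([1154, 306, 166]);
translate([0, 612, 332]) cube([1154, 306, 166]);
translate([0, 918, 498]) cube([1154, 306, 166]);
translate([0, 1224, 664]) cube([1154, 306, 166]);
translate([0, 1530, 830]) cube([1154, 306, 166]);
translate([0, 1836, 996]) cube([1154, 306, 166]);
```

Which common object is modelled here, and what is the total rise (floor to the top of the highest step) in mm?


A staircase. The total rise is 1162 mm.

7 identical blocks, each offset up and back from the previous — a staircase. Each step is 166 mm tall and there are 7 of them, so the total rise is 7 × 166 = 1162 mm.


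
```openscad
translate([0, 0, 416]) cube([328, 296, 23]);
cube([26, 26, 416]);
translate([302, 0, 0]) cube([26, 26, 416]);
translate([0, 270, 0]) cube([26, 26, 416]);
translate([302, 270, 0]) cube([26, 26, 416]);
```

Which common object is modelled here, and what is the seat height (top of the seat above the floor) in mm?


A stool. The seat height is 439 mm.

A 328×296×23 slab at z = 416 on four corner posts — a stool. The seat top is 416 + 23 = 439 mm.


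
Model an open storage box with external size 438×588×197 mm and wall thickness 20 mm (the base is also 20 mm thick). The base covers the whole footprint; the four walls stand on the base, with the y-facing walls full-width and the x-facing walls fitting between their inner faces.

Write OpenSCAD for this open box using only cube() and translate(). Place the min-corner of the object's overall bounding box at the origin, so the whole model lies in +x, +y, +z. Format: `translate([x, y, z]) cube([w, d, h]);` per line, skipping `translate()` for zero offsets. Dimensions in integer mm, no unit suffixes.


cube([438, 588, 20]);
translate([0, 0, 20]) cube([438, 20, 177]);
translate([0, 568, 20]) cube([438, 20, 177]);
translate([0, 20, 20]) cube([20, 548, 177]);
translate([418, 20, 20]) cube([20, 548, 177]);


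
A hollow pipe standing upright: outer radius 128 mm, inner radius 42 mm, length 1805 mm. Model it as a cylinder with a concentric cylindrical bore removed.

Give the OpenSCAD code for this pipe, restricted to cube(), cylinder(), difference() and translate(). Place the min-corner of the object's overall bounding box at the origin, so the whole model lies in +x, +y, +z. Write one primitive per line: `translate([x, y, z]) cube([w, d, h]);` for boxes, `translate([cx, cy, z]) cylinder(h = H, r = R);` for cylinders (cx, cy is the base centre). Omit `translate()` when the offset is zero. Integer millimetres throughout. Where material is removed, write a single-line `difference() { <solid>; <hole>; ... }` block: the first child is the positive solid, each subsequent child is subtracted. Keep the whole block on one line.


difference() { translate([128, 128, 0]) cylinder(h = 1805, r = 128); translate([128, 128, 0]) cylinder(h = 1805, r = 42); }


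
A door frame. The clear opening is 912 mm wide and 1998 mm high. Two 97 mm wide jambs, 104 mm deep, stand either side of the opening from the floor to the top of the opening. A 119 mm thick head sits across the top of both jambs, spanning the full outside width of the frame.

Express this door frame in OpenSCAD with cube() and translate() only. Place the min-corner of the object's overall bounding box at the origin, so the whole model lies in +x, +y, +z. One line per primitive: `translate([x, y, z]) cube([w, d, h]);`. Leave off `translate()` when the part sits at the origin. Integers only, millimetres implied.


cube([97, 104, 1998]);
translate([1009, 0, 0]) cube([97, 104, 1998]);
translate([0, 0, 1998]) cube([1106, 104, 119]);


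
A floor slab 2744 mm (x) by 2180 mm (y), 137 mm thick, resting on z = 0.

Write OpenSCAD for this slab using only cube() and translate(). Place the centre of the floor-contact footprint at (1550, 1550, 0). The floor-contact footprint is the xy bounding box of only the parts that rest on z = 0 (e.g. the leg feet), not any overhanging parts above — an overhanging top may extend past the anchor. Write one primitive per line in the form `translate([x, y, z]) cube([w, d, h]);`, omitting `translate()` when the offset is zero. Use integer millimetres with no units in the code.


translate([178, 460, 0]) cube([2744, 2180, 137]);


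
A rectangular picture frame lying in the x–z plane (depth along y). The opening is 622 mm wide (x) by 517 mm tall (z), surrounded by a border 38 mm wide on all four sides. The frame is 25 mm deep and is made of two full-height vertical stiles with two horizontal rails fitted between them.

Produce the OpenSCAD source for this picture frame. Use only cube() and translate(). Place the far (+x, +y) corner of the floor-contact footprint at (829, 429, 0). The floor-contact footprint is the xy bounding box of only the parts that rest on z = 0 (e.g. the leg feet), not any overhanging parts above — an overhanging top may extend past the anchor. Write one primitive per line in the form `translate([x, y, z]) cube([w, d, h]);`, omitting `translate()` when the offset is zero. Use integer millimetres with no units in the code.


translate([131, 404, 0]) cube([38, 25, 593]);
translate([791, 404, 0]) cube([38, 25, 593]);
translate([169, 404, 0]) cube([622, 25, 38]);
translate([169, 404, 555]) cube([622, 25, 38]);


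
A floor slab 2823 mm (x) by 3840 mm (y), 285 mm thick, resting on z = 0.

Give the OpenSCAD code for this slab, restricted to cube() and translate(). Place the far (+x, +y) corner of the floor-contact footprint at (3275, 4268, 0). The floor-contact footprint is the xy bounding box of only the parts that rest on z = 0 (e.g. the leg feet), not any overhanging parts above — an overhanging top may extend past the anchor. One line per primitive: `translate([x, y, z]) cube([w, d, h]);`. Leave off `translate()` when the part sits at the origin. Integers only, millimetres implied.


translate([452, 428, 0]) cube([2823, 3840, 285]);


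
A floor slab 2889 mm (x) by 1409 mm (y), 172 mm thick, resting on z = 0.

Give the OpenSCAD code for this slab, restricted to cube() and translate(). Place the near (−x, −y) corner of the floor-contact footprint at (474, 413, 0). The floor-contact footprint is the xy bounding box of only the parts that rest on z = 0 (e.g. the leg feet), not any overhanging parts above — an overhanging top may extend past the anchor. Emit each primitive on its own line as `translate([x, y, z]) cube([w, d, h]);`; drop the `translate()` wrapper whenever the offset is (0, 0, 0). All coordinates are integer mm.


translate([474, 413, 0]) cube([2889, 1409, 172]);


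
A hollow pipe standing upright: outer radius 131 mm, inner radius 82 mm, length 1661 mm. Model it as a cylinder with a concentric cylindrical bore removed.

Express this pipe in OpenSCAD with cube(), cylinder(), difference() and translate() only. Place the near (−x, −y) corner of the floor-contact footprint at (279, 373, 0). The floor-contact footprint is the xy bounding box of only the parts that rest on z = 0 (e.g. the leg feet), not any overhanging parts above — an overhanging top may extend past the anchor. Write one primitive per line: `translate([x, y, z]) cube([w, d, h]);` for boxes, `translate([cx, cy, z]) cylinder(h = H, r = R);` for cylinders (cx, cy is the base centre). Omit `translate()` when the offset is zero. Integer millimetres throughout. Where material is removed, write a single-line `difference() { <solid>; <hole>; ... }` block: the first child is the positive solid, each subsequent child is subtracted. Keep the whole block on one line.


difference() { translate([410, 504, 0]) cylinder(h = 1661, r = 131); translate([410, 504, 0]) cylinder(h = 1661, r = 82); }


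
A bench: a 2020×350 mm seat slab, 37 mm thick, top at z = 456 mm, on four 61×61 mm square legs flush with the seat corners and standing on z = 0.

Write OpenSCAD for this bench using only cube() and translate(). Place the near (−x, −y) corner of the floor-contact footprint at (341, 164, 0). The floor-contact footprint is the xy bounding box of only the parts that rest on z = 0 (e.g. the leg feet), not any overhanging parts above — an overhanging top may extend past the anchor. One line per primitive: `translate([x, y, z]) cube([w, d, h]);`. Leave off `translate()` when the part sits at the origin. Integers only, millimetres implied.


// leg_h = 456 − 37 = 419
translate([341, 164, 419]) cube([2020, 350, 37]);
translate([341, 164, 0]) cube([61, 61, 419]);
translate([341, 453, 0]) cube([61, 61, 419]);
translate([2300, 164, 0]) cube([61, 61, 419]);
translate([2300, 453, 0]) cube([61, 61, 419]);


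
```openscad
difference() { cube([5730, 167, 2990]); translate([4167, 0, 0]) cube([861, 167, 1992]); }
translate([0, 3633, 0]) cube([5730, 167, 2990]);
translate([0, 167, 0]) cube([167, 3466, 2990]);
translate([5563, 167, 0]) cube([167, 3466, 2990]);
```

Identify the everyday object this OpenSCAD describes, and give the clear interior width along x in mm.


A single room. The interior width is 5396 mm.

Four walls enclosing a rectangle with a door in the front wall — a room. Outside width 5730 minus two 167 mm walls gives 5396 mm.


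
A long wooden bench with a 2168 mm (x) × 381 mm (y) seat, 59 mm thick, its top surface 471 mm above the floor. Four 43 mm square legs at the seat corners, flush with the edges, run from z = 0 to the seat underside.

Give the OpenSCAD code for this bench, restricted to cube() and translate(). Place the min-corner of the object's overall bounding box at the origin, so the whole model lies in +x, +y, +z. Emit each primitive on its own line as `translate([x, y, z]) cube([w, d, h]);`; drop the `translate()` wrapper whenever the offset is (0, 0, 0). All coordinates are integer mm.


translate([0, 0, 412]) cube([2168, 381, 59]);
cube([43, 43, 412]);
translate([0, 338, 0]) cube([43, 43, 412]);
translate([2125, 0, 0]) cube([43, 43, 412]);
translate([2125, 338, 0]) cube([43, 43, 412]);


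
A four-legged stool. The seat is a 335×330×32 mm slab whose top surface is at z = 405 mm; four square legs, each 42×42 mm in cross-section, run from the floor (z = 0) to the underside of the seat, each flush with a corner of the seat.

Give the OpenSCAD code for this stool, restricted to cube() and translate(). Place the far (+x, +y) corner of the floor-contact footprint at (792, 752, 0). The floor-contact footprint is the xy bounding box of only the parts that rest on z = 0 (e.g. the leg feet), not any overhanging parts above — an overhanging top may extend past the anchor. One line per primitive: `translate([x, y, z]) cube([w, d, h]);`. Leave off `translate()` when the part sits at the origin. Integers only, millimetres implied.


translate([457, 422, 373]) cube([335, 330, 32]);
translate([457, 422, 0]) cube([42, 42, 373]);
translate([750, 422, 0]) cube([42, 42, 373]);
translate([457, 710, 0]) cube([42, 42, 373]);
translate([750, 710, 0]) cube([42, 42, 373]);


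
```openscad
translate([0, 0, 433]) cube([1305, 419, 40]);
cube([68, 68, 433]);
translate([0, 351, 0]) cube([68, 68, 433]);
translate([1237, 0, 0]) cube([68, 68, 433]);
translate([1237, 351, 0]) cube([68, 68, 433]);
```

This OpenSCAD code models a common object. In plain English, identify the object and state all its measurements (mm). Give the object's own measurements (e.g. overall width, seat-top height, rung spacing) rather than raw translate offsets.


A bench: a 1305×419 mm seat slab, 40 mm thick, top at z = 473 mm, on four 68×68 mm square legs flush with the seat corners and standing on z = 0.


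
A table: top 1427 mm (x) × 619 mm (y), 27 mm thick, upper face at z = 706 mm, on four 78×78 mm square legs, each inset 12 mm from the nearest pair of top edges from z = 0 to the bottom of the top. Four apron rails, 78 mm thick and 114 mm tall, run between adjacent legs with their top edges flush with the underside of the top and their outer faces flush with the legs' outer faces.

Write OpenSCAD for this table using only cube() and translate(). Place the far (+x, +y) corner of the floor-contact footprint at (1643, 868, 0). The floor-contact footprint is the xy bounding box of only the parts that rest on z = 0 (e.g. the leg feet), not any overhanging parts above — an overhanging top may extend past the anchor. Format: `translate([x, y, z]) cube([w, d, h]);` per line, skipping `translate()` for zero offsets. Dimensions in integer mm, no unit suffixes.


translate([228, 261, 679]) cube([1427, 619, 27]);
translate([240, 273, 0]) cube([78, 78, 679]);
translate([1565, 273, 0]) cube([78, 78, 679]);
translate([240, 790, 0]) cube([78, 78, 679]);
translate([1565, 790, 0]) cube([78, 78, 679]);
translate([318, 273, 565]) cube([1247, 78, 114]);
translate([318, 790, 565]) cube([1247, 78, 114]);
translate([240, 351, 565]) cube([78, 439, 114]);
translate([1565, 351, 565]) cube([78, 439, 114]);


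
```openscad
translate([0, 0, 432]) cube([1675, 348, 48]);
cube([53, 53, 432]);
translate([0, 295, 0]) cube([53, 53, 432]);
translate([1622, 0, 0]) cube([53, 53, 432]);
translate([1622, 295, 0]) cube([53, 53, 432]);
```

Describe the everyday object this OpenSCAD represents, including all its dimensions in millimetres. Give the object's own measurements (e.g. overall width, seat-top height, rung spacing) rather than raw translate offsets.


A bench: a 1675×348 mm seat slab, 48 mm thick, top at z = 480 mm, on four 53×53 mm square legs flush with the seat corners and standing on z = 0.


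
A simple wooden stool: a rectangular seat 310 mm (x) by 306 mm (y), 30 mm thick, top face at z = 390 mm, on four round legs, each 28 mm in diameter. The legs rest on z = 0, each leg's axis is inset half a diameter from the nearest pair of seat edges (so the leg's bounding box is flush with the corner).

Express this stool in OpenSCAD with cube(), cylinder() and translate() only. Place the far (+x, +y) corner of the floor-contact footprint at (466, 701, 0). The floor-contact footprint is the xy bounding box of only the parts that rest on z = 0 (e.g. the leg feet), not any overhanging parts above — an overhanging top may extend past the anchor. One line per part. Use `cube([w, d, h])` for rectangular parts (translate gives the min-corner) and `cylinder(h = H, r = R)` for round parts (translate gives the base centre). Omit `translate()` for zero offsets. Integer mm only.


translate([156, 395, 360]) cube([310, 306, 30]);
translate([170, 409, 0]) cylinder(h = 360, r = 14);
translate([452, 409, 0]) cylinder(h = 360, r = 14);
translate([170, 687, 0]) cylinder(h = 360, r = 14);
translate([452, 687, 0]) cylinder(h = 360, r = 14);


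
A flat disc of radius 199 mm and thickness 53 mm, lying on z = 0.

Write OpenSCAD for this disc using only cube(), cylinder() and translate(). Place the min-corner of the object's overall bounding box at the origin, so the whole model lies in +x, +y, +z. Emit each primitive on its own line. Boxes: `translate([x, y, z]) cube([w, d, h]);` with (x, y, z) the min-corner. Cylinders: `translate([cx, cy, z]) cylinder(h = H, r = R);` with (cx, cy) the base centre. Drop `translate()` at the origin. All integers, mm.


translate([199, 199, 0]) cylinder(h = 53, r = 199);


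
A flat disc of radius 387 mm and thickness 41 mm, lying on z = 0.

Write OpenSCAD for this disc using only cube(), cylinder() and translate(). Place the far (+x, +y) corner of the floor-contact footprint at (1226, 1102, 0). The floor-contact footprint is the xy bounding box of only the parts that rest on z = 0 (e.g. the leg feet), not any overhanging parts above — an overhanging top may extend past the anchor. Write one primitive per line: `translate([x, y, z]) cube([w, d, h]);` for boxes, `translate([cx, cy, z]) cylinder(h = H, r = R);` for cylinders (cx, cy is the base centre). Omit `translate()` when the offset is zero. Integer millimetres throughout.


translate([839, 715, 0]) cylinder(h = 41, r = 387);
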